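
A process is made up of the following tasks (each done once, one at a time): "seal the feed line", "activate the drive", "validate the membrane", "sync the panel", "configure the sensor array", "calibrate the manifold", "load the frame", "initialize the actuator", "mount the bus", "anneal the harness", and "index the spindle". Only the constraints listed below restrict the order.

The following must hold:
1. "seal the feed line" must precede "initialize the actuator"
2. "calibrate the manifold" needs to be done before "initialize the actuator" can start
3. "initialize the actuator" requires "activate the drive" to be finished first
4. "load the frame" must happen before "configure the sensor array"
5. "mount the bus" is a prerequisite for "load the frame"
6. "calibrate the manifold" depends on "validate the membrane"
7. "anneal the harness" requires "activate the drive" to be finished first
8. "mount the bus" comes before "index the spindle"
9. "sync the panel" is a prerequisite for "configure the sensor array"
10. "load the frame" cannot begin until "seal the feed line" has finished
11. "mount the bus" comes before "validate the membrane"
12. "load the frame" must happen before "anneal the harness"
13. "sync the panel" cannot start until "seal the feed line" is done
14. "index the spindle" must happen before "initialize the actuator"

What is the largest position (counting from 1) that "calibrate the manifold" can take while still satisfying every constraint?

The only task forced after "calibrate the manifold" (directly or by a chain) is "initialize the actuator".
With 1 mandatory successor out of 11 tasks total, the latest slot for "calibrate the manifold" is 11−1 = 10, and it's reachable by doing all non-successors before "calibrate the manifold".

10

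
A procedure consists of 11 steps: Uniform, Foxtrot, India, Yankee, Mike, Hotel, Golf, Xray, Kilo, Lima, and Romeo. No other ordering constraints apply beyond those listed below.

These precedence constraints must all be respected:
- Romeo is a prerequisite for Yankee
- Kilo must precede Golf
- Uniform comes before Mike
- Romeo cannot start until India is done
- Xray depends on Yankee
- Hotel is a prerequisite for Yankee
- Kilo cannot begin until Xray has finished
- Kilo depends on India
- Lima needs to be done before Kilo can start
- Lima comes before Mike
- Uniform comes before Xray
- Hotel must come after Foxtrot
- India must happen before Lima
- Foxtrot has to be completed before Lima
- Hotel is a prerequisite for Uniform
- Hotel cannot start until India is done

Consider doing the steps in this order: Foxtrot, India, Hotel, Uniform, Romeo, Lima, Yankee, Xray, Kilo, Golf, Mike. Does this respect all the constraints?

Every stated constraint is respected: India sits at position 2, ahead of Kilo at position 9, and each of the other listed pairs likewise has the predecessor earlier in the sequence.

Yes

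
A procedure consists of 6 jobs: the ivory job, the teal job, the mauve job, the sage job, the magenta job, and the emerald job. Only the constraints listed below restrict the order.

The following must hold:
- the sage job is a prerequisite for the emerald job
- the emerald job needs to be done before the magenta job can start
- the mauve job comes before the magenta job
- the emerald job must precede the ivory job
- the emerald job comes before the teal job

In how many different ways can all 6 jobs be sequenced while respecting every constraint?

2 jobs have no prerequisites (the mauve job, the sage job), so any of them could come first.
Enumerating by repeatedly choosing an available job (one whose prerequisites are all placed) gives 24 distinct complete orderings.

24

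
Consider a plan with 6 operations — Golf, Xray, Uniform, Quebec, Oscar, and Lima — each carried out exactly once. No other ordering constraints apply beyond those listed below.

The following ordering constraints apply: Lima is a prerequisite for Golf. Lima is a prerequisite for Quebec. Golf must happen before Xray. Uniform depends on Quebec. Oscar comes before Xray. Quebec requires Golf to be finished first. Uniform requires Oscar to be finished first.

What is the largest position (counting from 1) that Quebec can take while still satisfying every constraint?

5

The only operation forced after Quebec (directly or by a chain) is Uniform.
So at least 1 operation follows Quebec, putting Quebec no later than position 5. That position is achievable by scheduling everything else first.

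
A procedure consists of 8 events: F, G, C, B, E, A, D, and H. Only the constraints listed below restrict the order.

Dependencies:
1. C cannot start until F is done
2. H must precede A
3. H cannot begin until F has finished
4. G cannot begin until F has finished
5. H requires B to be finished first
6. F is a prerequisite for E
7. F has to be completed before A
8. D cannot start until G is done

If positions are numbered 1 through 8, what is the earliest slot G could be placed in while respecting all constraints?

The only event forced before G (directly or transitively) is F.
So at minimum 1 event comes before G, putting G no earlier than position 2. That position is achievable by scheduling exactly that predecessor first.

2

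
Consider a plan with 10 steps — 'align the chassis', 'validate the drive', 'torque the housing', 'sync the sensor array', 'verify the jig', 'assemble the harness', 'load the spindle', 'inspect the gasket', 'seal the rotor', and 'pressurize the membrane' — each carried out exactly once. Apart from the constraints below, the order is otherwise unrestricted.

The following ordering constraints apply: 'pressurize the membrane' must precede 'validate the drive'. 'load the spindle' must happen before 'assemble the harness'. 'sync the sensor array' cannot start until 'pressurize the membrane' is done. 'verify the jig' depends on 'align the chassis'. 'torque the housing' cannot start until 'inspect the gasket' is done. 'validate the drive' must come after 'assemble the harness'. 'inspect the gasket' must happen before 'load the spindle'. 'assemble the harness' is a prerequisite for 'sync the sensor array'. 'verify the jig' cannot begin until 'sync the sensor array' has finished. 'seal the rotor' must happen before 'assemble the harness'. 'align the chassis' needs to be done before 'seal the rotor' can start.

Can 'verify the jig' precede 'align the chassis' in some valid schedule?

Following 'align the chassis' → 'verify the jig', 'align the chassis' must precede 'verify the jig' in every valid ordering.
Hence 'verify the jig' can never be scheduled before 'align the chassis'.

No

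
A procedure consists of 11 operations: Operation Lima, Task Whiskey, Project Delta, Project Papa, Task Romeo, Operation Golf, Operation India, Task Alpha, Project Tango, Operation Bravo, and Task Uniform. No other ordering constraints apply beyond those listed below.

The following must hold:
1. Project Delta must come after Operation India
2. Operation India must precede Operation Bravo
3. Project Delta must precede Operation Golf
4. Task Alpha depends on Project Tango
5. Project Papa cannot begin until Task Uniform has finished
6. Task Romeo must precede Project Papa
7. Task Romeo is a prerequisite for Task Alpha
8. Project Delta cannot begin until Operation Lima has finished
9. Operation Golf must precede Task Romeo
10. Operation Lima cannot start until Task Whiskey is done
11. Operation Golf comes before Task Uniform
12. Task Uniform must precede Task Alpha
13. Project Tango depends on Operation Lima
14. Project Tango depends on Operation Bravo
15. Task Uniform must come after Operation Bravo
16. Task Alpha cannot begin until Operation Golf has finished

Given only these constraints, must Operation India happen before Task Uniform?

Yes

There is a constraint chain Operation India → Operation Bravo → Task Uniform.
So Operation India must precede Task Uniform in any valid ordering.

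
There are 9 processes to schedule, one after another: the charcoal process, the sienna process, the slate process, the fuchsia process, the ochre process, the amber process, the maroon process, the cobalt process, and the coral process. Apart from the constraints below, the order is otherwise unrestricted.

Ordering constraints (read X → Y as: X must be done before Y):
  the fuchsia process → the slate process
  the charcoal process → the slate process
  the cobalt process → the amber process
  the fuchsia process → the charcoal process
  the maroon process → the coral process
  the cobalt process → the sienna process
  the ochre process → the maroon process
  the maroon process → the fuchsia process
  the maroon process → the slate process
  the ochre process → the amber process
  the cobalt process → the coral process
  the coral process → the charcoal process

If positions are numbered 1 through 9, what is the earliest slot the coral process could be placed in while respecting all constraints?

Working backwards through the constraints from the coral process, its full set of required predecessors is the ochre process, the maroon process, the cobalt process — 3 of them.
With 3 mandatory predecessors, the earliest the coral process can sit is position 3+1 = 4, and placing just those 3 first achieves it.

4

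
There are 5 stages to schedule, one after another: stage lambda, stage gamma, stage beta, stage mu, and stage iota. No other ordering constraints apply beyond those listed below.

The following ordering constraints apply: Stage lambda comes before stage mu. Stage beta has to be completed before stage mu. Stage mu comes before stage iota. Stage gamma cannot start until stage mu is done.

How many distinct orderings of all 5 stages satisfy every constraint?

4

2 stages have no prerequisites (stage lambda, stage beta), so any of them could come first.
Counting all ways to extend the partial order to a total order gives 4.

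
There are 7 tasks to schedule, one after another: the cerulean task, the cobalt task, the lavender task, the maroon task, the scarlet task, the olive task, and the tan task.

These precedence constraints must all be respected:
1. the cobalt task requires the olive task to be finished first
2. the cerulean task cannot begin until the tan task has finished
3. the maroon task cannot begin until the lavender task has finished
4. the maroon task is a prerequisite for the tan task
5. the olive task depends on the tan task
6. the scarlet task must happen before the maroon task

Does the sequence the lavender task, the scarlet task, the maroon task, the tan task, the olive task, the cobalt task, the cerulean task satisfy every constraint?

Yes

Going through the constraints one by one, each required predecessor appears earlier in the sequence than its dependent — e.g. the tan task (position 4) is before the cerulean task (position 7), as required.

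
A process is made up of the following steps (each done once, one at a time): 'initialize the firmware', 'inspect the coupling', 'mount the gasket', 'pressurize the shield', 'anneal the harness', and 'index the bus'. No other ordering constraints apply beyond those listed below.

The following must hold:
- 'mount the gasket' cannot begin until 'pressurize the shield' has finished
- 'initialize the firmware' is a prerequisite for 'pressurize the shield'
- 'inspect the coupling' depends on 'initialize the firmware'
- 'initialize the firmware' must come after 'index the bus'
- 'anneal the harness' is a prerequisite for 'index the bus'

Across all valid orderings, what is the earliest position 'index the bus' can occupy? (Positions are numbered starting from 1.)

2

Working backwards through the constraints from 'index the bus', its only required predecessor is 'anneal the harness'.
So at minimum 1 step comes before 'index the bus', putting 'index the bus' no earlier than position 2. That position is achievable by scheduling exactly that predecessor first.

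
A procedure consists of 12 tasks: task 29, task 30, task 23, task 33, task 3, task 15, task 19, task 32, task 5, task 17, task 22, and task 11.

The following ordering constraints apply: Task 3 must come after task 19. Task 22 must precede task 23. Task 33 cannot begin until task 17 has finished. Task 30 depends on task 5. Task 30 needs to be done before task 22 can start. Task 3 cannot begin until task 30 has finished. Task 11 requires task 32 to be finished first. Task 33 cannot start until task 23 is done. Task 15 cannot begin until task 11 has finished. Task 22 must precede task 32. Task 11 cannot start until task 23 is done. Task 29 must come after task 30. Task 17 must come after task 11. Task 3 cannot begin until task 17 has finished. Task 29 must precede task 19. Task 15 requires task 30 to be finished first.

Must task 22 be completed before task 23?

Tracing the constraints gives a chain: task 22 → task 23.
So task 22 must precede task 23 in any valid ordering.

Yes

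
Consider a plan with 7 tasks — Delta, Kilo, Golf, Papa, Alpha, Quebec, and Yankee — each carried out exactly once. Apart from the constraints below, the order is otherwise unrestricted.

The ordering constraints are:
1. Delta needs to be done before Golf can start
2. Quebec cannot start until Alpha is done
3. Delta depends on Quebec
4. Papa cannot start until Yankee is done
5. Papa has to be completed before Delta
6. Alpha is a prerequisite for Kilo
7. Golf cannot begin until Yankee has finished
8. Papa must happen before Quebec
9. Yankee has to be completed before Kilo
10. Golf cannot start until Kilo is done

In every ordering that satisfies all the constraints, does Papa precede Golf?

Yes

There is a constraint chain Papa → Delta → Golf.
That forces Papa before Golf in every valid schedule.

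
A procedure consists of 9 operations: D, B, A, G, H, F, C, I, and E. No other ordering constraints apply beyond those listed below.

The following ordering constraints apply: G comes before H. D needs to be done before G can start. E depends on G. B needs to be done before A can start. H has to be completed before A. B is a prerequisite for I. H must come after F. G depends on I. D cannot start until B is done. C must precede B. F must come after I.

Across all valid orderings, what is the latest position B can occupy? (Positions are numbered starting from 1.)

2

The operations that are forced after B, directly or by a chain of constraints, are D, A, G, H, F, I, E. That's 7 operations.
So at least 7 operations follow B, putting B no later than position 2. That position is achievable by scheduling everything else first.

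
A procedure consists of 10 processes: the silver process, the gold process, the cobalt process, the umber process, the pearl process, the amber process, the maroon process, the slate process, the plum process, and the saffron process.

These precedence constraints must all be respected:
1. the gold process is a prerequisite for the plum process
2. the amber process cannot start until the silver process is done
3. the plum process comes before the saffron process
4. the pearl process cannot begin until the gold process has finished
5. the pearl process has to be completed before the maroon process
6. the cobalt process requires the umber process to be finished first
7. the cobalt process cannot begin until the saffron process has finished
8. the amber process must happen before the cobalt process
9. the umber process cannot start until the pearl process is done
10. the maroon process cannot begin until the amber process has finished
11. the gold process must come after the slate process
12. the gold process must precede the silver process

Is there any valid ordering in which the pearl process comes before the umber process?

The pearl process is actually forced before the umber process by the constraints, so certainly some valid ordering has the pearl process first.

Yes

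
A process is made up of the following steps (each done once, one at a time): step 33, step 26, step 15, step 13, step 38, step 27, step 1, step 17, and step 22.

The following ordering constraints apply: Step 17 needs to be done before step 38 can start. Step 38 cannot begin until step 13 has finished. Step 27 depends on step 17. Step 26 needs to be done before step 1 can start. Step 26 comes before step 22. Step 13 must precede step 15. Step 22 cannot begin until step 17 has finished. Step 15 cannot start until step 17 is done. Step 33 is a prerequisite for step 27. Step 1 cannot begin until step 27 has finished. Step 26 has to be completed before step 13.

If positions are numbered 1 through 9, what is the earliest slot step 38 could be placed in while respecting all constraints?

Working backwards through the constraints from step 38, its full set of required predecessors is step 26, step 13, step 17 — 3 of them.
With 3 mandatory predecessors, the earliest step 38 can sit is position 3+1 = 4, and placing just those 3 first achieves it.

4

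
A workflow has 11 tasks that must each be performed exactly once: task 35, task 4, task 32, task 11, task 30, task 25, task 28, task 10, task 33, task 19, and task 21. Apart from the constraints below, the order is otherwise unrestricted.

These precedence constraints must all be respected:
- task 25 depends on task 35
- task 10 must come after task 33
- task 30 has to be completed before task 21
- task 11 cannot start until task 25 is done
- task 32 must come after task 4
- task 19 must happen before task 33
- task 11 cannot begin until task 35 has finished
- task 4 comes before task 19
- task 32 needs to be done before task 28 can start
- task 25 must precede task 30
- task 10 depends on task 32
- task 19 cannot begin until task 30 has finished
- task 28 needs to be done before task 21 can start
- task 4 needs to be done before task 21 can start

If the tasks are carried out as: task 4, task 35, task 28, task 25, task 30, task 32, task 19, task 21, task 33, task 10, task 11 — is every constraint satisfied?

No

In the proposed order, task 28 appears before task 32.
That contradicts the constraint that task 32 must precede task 28.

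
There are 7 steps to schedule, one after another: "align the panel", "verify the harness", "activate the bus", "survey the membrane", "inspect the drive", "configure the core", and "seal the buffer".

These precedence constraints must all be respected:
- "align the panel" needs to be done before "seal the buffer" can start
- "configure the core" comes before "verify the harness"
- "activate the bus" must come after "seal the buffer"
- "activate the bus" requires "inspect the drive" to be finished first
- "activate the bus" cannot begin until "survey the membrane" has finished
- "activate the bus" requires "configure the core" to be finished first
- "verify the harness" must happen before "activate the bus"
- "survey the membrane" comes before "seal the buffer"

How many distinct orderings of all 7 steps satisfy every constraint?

120

4 steps have no prerequisites ("align the panel", "survey the membrane", "inspect the drive", "configure the core"), so any of them could come first.
Enumerating by repeatedly choosing an available step (one whose prerequisites are all placed) gives 120 distinct complete orderings.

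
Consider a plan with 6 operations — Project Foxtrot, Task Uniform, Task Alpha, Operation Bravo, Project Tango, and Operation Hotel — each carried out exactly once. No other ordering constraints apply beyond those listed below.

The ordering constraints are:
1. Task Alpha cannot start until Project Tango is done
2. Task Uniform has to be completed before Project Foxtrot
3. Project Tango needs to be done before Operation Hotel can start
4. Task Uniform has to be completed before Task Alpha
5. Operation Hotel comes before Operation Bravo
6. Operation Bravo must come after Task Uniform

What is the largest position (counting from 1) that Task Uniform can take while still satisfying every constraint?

The operations that are forced after Task Uniform, directly or by a chain of constraints, are Project Foxtrot, Task Alpha, Operation Bravo. That's 3 operations.
So at least 3 operations follow Task Uniform, putting Task Uniform no later than position 3. That position is achievable by scheduling everything else first.

3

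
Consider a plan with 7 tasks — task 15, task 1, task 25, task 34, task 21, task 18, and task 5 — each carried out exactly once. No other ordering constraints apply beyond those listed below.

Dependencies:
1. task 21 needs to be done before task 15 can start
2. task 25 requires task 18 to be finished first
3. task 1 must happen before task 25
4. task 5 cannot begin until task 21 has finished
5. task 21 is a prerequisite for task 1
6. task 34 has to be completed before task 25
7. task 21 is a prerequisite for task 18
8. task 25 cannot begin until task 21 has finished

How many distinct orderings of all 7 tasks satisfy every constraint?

220

2 tasks have no prerequisites (task 34, task 21), so any of them could come first.
Enumerating by repeatedly choosing an available task (one whose prerequisites are all placed) gives 220 distinct complete orderings.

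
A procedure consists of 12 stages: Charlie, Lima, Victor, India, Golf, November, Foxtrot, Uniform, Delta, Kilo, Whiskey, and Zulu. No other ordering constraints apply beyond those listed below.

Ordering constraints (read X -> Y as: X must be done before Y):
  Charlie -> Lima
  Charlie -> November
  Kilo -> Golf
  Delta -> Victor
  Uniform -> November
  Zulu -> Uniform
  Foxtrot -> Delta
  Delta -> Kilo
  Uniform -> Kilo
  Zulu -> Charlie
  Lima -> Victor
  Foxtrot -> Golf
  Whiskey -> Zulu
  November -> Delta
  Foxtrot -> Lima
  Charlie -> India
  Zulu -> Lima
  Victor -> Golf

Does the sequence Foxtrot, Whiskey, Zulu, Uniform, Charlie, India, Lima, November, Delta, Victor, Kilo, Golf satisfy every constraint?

Checking each listed constraint against this order: for instance, Foxtrot is in position 1 and Golf in position 12, so that constraint holds — and the remaining constraints check out the same way.

Yes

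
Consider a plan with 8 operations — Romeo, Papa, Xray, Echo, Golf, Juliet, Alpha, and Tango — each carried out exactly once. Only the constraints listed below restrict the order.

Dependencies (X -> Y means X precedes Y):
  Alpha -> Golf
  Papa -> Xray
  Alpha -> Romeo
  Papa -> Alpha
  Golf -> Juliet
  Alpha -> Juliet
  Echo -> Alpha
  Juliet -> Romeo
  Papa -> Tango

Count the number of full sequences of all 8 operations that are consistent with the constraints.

72

The operations with no prerequisites are Papa, Echo; any of them can be placed first.
Systematically extending each partial ordering one operation at a time and counting, there are 72 complete orderings.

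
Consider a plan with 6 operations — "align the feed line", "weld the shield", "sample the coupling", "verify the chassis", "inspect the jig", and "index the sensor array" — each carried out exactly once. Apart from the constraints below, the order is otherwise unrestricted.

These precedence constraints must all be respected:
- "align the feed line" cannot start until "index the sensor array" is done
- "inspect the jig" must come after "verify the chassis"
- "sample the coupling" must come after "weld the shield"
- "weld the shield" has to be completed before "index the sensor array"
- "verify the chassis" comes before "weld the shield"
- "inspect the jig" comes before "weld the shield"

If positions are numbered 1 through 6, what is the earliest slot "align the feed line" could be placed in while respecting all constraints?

5

Every operation that must precede "align the feed line" has to come before it. Tracing all chains that end at "align the feed line", those operations are: "weld the shield", "verify the chassis", "inspect the jig", "index the sensor array" — 4 in total.
With 4 mandatory predecessors, the earliest "align the feed line" can sit is position 4+1 = 5, and placing just those 4 first achieves it.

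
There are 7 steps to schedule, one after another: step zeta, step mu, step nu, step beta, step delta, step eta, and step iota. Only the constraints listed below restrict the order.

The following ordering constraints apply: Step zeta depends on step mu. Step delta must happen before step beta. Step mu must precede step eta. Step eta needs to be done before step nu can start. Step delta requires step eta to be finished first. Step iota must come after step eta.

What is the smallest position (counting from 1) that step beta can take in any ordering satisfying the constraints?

Working backwards through the constraints from step beta, its full set of required predecessors is step mu, step delta, step eta — 3 of them.
With 3 mandatory predecessors, the earliest step beta can sit is position 3+1 = 4, and placing just those 3 first achieves it.

4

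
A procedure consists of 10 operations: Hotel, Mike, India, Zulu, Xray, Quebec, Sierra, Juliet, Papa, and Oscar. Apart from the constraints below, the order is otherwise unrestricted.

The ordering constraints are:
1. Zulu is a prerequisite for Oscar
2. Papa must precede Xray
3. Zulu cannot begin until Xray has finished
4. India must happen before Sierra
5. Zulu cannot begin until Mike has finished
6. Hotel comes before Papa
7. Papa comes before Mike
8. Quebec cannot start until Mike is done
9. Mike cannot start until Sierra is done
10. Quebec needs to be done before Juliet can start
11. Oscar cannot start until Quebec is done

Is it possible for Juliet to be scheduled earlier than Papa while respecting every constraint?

Following Papa → Mike → Quebec → Juliet, Papa must precede Juliet in every valid ordering.
Hence Juliet can never be scheduled before Papa.

No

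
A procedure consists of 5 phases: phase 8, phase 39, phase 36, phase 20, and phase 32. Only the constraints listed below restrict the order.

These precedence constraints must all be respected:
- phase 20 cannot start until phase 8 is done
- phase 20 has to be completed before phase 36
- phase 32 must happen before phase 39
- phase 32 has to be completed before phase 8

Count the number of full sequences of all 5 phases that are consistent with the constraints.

4

Only phase 32 has no prerequisites, so it must go first.
Enumerating by repeatedly choosing an available phase (one whose prerequisites are all placed) gives 4 distinct complete orderings.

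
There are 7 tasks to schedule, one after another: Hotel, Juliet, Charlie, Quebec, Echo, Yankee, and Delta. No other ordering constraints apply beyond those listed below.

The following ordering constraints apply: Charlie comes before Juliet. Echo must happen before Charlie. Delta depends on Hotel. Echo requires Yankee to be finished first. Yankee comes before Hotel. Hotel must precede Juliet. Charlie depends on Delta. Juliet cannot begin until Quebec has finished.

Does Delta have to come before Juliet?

Yes

Chaining the stated constraints: Delta → Charlie → Juliet.
Hence Delta necessarily comes before Juliet.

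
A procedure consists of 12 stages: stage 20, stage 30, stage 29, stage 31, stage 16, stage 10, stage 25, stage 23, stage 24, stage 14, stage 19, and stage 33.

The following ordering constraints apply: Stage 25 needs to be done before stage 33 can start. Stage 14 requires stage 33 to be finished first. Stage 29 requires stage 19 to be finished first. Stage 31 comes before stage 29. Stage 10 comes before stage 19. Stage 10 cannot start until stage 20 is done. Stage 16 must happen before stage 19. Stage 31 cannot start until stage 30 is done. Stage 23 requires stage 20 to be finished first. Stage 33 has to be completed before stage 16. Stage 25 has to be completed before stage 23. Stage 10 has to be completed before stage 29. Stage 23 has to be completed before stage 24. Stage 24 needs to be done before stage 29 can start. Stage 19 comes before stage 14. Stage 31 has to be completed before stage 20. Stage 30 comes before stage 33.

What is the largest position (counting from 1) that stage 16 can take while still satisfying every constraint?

Following every chain forward from stage 16, the stages that must come later are stage 29, stage 14, stage 19 — 3 of them.
With 3 mandatory successors out of 12 stages total, the latest slot for stage 16 is 12−3 = 9, and it's reachable by doing all non-successors before stage 16.

9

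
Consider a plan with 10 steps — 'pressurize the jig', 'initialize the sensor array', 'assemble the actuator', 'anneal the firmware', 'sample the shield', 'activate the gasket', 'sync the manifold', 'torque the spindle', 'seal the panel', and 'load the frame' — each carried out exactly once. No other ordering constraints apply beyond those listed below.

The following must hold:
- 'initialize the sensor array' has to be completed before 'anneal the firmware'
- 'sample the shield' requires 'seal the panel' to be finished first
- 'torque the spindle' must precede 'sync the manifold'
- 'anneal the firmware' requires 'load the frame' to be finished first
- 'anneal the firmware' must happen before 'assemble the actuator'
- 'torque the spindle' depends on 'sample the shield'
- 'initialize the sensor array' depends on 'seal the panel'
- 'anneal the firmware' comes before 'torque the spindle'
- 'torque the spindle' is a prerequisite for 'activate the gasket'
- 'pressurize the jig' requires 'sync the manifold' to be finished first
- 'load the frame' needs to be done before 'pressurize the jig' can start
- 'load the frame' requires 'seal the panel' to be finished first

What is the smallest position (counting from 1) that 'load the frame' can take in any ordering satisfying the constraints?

The only step forced before 'load the frame' (directly or transitively) is 'seal the panel'.
So at minimum 1 step comes before 'load the frame', putting 'load the frame' no earlier than position 2. That position is achievable by scheduling exactly that predecessor first.

2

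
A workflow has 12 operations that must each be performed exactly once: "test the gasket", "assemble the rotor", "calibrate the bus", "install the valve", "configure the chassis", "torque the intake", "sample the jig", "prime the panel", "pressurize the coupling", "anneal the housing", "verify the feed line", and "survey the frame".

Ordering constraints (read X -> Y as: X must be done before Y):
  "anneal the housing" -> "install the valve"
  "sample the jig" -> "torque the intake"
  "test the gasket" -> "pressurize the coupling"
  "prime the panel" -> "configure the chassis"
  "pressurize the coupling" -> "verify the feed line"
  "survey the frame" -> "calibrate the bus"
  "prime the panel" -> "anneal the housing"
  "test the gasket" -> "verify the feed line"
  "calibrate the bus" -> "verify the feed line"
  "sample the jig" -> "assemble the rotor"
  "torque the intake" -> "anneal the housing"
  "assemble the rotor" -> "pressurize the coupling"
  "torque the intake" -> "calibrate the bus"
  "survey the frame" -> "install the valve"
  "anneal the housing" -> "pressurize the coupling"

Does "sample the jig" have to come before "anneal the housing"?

Yes

Chaining the stated constraints: "sample the jig" → "torque the intake" → "anneal the housing".
That forces "sample the jig" before "anneal the housing" in every valid schedule.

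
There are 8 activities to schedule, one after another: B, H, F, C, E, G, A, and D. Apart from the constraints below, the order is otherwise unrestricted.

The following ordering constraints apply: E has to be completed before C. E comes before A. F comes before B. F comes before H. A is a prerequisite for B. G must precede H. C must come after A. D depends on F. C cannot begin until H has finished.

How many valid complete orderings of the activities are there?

314

The activities with no prerequisites are F, E, G; any of them can be placed first.
Systematically extending each partial ordering one activity at a time and counting, there are 314 complete orderings.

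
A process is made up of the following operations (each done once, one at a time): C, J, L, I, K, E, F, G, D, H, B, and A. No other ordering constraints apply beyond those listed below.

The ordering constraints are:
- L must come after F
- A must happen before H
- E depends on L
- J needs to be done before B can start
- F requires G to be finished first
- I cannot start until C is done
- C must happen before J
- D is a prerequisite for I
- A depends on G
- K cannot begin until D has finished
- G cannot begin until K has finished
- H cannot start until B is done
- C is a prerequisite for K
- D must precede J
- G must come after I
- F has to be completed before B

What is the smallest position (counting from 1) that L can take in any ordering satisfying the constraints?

Working backwards through the constraints from L, its full set of required predecessors is C, I, K, F, G, D — 6 of them.
So at minimum 6 operations come before L, putting L no earlier than position 7. That position is achievable by scheduling exactly those predecessors first.

7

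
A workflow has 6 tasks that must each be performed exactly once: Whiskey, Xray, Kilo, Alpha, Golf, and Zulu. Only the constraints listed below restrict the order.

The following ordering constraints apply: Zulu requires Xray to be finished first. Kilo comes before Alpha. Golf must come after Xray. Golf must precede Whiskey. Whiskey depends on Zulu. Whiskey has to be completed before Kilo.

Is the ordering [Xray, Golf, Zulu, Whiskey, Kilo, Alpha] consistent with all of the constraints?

Checking each listed constraint against this order: for instance, Xray is in position 1 and Zulu in position 3, so that constraint holds — and the remaining constraints check out the same way.

Yes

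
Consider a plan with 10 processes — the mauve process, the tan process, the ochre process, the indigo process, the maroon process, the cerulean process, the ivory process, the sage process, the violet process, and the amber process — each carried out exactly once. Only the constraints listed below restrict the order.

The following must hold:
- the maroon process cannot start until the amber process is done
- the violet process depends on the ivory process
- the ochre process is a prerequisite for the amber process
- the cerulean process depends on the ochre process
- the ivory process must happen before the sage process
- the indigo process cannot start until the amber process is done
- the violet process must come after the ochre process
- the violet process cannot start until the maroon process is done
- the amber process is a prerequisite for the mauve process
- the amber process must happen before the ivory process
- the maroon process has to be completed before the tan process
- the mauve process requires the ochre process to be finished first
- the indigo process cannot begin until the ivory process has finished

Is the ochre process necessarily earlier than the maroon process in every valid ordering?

There is a constraint chain the ochre process → the amber process → the maroon process.
Hence the ochre process necessarily comes before the maroon process.

Yes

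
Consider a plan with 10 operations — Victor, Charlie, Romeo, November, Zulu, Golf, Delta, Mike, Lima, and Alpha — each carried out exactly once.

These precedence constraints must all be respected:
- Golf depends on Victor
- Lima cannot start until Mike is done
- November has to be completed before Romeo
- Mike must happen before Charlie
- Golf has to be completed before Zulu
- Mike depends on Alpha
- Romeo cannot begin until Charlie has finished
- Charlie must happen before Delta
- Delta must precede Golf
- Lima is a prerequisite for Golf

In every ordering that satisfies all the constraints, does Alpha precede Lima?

Yes

Following the dependencies: Alpha → Mike → Lima.
Hence Alpha necessarily comes before Lima.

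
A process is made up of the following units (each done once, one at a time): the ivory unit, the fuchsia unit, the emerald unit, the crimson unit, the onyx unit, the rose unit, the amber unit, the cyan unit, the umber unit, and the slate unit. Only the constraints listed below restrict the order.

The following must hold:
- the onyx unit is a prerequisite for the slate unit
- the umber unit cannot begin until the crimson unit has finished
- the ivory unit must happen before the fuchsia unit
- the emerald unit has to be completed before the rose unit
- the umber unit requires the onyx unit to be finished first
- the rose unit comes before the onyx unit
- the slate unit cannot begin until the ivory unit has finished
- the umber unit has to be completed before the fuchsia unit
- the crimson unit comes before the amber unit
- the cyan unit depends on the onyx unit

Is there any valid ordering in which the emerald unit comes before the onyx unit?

Yes

The emerald unit is actually forced before the onyx unit by the constraints, so certainly some valid ordering has the emerald unit first.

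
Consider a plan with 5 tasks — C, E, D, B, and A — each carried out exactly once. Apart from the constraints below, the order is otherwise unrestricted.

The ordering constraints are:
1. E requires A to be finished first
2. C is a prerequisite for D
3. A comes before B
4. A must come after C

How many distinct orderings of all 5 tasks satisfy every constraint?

C is the only task with nothing required before it, so every ordering starts there.
Systematically extending each partial ordering one task at a time and counting, there are 8 complete orderings.

8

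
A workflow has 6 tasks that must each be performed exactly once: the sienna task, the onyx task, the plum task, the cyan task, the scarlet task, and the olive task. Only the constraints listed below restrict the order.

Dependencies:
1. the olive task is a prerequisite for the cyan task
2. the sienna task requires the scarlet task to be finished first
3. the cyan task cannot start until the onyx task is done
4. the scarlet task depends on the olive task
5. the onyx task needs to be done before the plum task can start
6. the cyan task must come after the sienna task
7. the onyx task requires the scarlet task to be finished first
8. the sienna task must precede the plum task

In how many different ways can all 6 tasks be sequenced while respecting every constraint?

4

The olive task is the only task with nothing required before it, so every ordering starts there.
Enumerating by repeatedly choosing an available task (one whose prerequisites are all placed) gives 4 distinct complete orderings.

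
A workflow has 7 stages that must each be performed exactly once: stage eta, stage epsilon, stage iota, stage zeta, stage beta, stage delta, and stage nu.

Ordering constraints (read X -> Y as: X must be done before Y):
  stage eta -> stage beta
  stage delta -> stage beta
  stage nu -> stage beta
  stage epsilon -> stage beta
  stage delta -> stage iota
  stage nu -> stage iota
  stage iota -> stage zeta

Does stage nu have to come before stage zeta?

Tracing the constraints gives a chain: stage nu → stage iota → stage zeta.
So stage nu must precede stage zeta in any valid ordering.

Yes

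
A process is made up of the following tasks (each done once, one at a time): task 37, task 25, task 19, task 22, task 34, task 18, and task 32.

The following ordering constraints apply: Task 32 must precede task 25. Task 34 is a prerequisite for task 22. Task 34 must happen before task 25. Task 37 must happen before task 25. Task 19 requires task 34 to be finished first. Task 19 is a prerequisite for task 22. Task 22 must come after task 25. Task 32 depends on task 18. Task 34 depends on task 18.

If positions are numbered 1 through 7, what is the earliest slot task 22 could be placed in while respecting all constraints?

Working backwards through the constraints from task 22, its full set of required predecessors is task 37, task 25, task 19, task 34, task 18, task 32 — 6 of them.
So at minimum 6 tasks come before task 22, putting task 22 no earlier than position 7. That position is achievable by scheduling exactly those predecessors first.

7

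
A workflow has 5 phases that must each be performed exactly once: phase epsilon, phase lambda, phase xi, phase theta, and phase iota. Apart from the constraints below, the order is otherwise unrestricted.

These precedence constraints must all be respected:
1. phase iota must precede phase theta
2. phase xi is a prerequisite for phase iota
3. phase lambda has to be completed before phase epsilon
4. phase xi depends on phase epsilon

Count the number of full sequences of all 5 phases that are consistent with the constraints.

Only phase lambda has no prerequisites, so it must go first.
Continuing from there, at each step only one phase has all its prerequisites placed, so the ordering is fully determined — there is exactly 1.

1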